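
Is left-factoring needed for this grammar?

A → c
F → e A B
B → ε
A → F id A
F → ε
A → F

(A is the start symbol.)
Left-factoring is needed when two productions for the same non-terminal
share a common prefix on the right-hand side.

Productions for A:
  A → c
  A → F id A
  A → F
Productions for F:
  F → e A B
  F → ε

Found common prefix 'F' in productions for A

Answer: Yes, A has productions with common prefix 'F'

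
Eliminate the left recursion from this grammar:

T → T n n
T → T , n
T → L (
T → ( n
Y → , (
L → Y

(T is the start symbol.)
T → L ( T'
T → ( n T'
T' → n n T'
T' → , n T'
T' → ε
Y → , (
L → Y

T is directly left-recursive. The standard transformation for
  A → A α₁ | ... | A α_m | β₁ | ... | β_n
is
  A  → β₁ A' | ... | β_n A'
  A' → α₁ A' | ... | α_m A' | ε

T → L ( becomes T → L ( T'
T → ( n becomes T → ( n T'
T → T n n becomes T' → n n T'
T → T , n becomes T' → , n T'
Add T' → ε

Productions for other non-terminals are unchanged:
  Y → , (
  L → Y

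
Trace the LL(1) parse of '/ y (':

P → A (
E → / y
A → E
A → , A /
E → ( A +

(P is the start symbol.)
LL(1) parsing maintains a stack (initially the start symbol over $) and the input. At each step: if the stack top is a terminal, match it against the current input token; if it is a non-terminal N, replace it with the RHS of M[N, lookahead] (the unique production whose predict set contains the lookahead).

Stack is shown with the top on the left.

Stack    Input    Action
------------------------
P $      / y ( $  output P → A (
A ( $    / y ( $  output A → E
E ( $    / y ( $  output E → / y
/ y ( $  / y ( $  match '/'
y ( $    y ( $    match 'y'
( $      ( $      match '('
$        $        accept

The string is accepted.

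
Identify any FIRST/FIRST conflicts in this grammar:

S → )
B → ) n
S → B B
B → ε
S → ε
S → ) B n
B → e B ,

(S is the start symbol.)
A FIRST/FIRST conflict occurs when two productions N → α and N → β for the same non-terminal have FIRST(α) ∩ FIRST(β) ≠ ∅ (with ε ∈ FIRST of a nullable right-hand side, so two nullable alternatives also conflict).

FIRST sets of the non-terminals at (or reachable through a nullable prefix from) the front of some alternative:
  FIRST(B) = { ')', 'e', ε }

Productions for S:
  S → ): FIRST = { ')' }
  S → B B: FIRST = { ')', 'e', ε }
  S → ε: FIRST = { ε }
  S → ) B n: FIRST = { ')' }
Productions for B:
  B → ) n: FIRST = { ')' }
  B → ε: FIRST = { ε }
  B → e B ,: FIRST = { 'e' }

Conflict for S: S → ) and S → B B
  Overlap: { ')' }
Conflict for S: S → ) and S → ) B n
  Overlap: { ')' }
Conflict for S: S → B B and S → ε
  Overlap: { ε }
Conflict for S: S → B B and S → ) B n
  Overlap: { ')' }

Answer: Yes. S → ')' / S → B B on { ')' }; S → ')' / S → ')' B n on { ')' }; S → B B / S → ε on { ε }; S → B B / S → ')' B n on { ')' }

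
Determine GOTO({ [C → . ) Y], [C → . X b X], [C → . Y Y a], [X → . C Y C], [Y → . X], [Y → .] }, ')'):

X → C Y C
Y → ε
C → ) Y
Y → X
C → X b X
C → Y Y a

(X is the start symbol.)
GOTO(I, ')') = CLOSURE({ [A → αX.β] : [A → α.Xβ] ∈ I, X = ')' })

Items with dot before ')', with the dot advanced:
  [C → . ) Y] → [C → ) . Y]
Closure of the advanced items:
  [C → ) . Y] has the dot before Y: add [Y → .], [Y → . X]
  [Y → . X] has the dot before X: add [X → . C Y C]
  [X → . C Y C] has the dot before C: add [C → . ) Y], [C → . X b X], [C → . Y Y a]

GOTO = { [C → ) . Y], [C → . ) Y], [C → . X b X], [C → . Y Y a], [X → . C Y C], [Y → . X], [Y → .] }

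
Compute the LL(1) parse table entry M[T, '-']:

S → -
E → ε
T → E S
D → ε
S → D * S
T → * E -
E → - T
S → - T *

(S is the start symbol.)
To find M[T, '-'], we find productions for T where '-' is in the predict set (PREDICT(N → α) = (FIRST(α) \ {ε}) ∪ (FOLLOW(N) if α ⇒* ε)).

Relevant sets:
  FIRST(E) = { '-', ε }
  FIRST(S) = { '*', '-' }

T → E S: PREDICT = { '*', '-' }
  '-' is in predict set, so this production goes in M[T, '-']
T → * E -: PREDICT = { '*' }

M[T, '-'] = T → E S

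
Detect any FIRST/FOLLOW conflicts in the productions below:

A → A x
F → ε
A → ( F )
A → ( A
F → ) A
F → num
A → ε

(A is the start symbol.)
Yes. A → A x with FOLLOW(A) on { 'x' }; F → ')' A with FOLLOW(F) on { ')' }

Nullable non-terminals: A, F.
FIRST sets used below: FIRST(A) = { '(', 'x', ε }

A: nullable alternative(s) A → ε; FOLLOW(A) = { $, ')', 'x' }
  A → A x: FIRST \ {ε} = { '(', 'x' } — overlaps FOLLOW(A) on { 'x' }: CONFLICT
  A → ( F ): FIRST \ {ε} = { '(' } — disjoint from FOLLOW(A)
  A → ( A: FIRST \ {ε} = { '(' } — disjoint from FOLLOW(A)
  A → ε: FIRST \ {ε} = { } — this is the only nullable alternative, skip

F: nullable alternative(s) F → ε; FOLLOW(F) = { ')' }
  F → ε: FIRST \ {ε} = { } — this is the only nullable alternative, skip
  F → ) A: FIRST \ {ε} = { ')' } — overlaps FOLLOW(F) on { ')' }: CONFLICT
  F → num: FIRST \ {ε} = { 'num' } — disjoint from FOLLOW(F)

So the grammar has 2 FIRST/FOLLOW conflicts (marked CONFLICT above).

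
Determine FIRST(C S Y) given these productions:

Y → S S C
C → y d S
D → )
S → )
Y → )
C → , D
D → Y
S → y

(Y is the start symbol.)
{ ',', 'y' }

FIRST sets of the non-terminals involved (from the grammar, by fixed-point iteration):
  FIRST(C) = { ',', 'y' }

To compute FIRST(C S Y), process the symbols left to right:
Symbol C is a non-terminal. Add FIRST(C) \ {ε} = { ',', 'y' }
C is not nullable (ε ∉ FIRST(C)), so stop here.
FIRST(C S Y) = { ',', 'y' }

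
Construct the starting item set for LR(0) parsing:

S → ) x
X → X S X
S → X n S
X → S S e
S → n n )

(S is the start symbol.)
First, augment the grammar with S' → S
I₀ = CLOSURE({ [S' → . S] }):
  [S' → . S] has the dot before S: add [S → . ) x], [S → . X n S], [S → . n n )]
  [S → . X n S] has the dot before X: add [X → . X S X], [X → . S S e]
No further items can be added.

I₀ = { [S → . ) x], [S → . X n S], [S → . n n )], [S' → . S], [X → . S S e], [X → . X S X] }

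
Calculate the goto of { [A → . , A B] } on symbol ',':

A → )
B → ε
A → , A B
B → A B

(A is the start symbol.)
{ [A → , . A B], [A → . )], [A → . , A B] }

GOTO(I, ',') = CLOSURE({ [A → αX.β] : [A → α.Xβ] ∈ I, X = ',' })

Items with dot before ',', with the dot advanced:
  [A → . , A B] → [A → , . A B]
Closure of the advanced items:
  [A → , . A B] has the dot before A: add [A → . )], [A → . , A B]

GOTO = { [A → , . A B], [A → . )], [A → . , A B] }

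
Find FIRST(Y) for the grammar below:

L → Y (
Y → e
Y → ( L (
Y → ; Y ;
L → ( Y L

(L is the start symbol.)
To compute FIRST(Y), examine every production with Y on the left-hand side, reading each right-hand side left to right until a non-nullable symbol is reached.

From Y → e:
  - e is a terminal: add 'e' and stop
From Y → ( L (:
  - '(' is a terminal: add '(' and stop
From Y → ; Y ;:
  - ';' is a terminal: add ';' and stop

Collecting: FIRST(Y) = { '(', ';', 'e' }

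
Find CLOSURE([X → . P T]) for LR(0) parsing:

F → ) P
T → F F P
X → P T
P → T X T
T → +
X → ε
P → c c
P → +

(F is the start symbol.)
To compute CLOSURE, for each item [A → α.Bβ] where B is a non-terminal, add [B → .γ] for all productions B → γ; repeat for the newly added items until nothing changes.

Start with: [X → . P T]
  [X → . P T] has the dot before P: add [P → . T X T], [P → . c c], [P → . +]
  [P → . T X T] has the dot before T: add [T → . F F P], [T → . +]
  [T → . F F P] has the dot before F: add [F → . ) P]
No further items can be added.

CLOSURE = { [F → . ) P], [P → . +], [P → . T X T], [P → . c c], [T → . +], [T → . F F P], [X → . P T] }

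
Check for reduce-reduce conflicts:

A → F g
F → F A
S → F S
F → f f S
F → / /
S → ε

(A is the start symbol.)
No reduce-reduce conflicts

Augment with A' → A and build the canonical LR(0) collection (I0 = CLOSURE({[A' → . A]}), then GOTO on every symbol after a dot until no new states appear). It has 13 states:
  I0: { [A → . F g], [A' → . A], [F → . / /], [F → . F A], [F → . f f S] }  — shift
  I1: { [F → / . /] }  — shift
  I2: { [A' → A .] }  — accept
  I3: { [A → . F g], [A → F . g], [F → . / /], [F → . F A], [F → . f f S], [F → F . A] }  — shift
  I4: { [F → f . f S] }  — shift
  I5: { [F → . / /], [F → . F A], [F → . f f S], [F → f f . S], [S → . F S], [S → .] }  — shift, reduce
  I6: { [A → . F g], [F → . / /], [F → . F A], [F → . f f S], [F → F . A], [S → . F S], [S → .], [S → F . S] }  — shift, reduce
  I7: { [F → f f S .] }  — reduce
  I8: { [F → F A .] }  — reduce
  I9: { [A → . F g], [A → F . g], [F → . / /], [F → . F A], [F → . f f S], [F → F . A], [S → . F S], [S → .], [S → F . S] }  — shift, reduce
  I10: { [S → F S .] }  — reduce
  I11: { [A → F g .] }  — reduce
  I12: { [F → / / .] }  — reduce

No state contains more than one complete item.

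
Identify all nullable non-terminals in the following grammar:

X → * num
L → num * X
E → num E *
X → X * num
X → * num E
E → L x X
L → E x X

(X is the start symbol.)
A non-terminal is nullable if it can derive ε (the empty string): either it has an ε-production, or it has a production whose right-hand side consists entirely of nullable non-terminals.

There are no ε-productions, so no non-terminal can derive ε.
No non-terminals are nullable.

Answer: None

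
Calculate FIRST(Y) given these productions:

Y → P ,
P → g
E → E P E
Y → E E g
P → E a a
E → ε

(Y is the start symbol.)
{ 'a', 'g' }

To compute FIRST(Y), examine every production with Y on the left-hand side, reading each right-hand side left to right until a non-nullable symbol is reached.

FIRST sets of the other non-terminals involved (by the same procedure, iterated to a fixed point):
  FIRST(P) = { 'a', 'g' }
  FIRST(E) = { 'a', 'g', ε }

From Y → P ,:
  - P is a non-terminal: add FIRST(P) \ {ε} = { 'a', 'g' }
    P is not nullable, so stop
From Y → E E g:
  - E is a non-terminal: add FIRST(E) \ {ε} = { 'a', 'g' }
    E is nullable, so continue to the next symbol
  - E is a non-terminal: add FIRST(E) \ {ε} = { 'a', 'g' }
    E is nullable, so continue to the next symbol
  - g is a terminal: add 'g' and stop

Collecting: FIRST(Y) = { 'a', 'g' }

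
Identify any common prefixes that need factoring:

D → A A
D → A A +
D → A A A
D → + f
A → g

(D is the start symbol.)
Left-factoring is needed when two productions for the same non-terminal
share a common prefix on the right-hand side.

Productions for D:
  D → A A
  D → A A +
  D → A A A
  D → + f

Found common prefix 'A A' in productions for D

Answer: Yes, D has productions with common prefix 'A A'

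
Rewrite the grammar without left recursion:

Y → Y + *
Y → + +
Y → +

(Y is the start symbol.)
Y is directly left-recursive. The standard transformation for
  A → A α₁ | ... | A α_m | β₁ | ... | β_n
is
  A  → β₁ A' | ... | β_n A'
  A' → α₁ A' | ... | α_m A' | ε

Y → + + becomes Y → + + Y'
Y → + becomes Y → + Y'
Y → Y + * becomes Y' → + * Y'
Add Y' → ε

Resulting grammar:
Y → + + Y'
Y → + Y'
Y' → + * Y'
Y' → ε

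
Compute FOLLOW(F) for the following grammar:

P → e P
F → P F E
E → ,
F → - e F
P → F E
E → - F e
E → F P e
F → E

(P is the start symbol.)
To compute FOLLOW(F), find every occurrence of F on a right-hand side N → α F β: add FIRST(β) \ {ε}, and if β is empty or nullable also add FOLLOW(N). Iterate to a fixed point.

In F → P F E: F is followed by E, add FIRST(E) \ {ε} = { ',', '-', 'e' }
In F → - e F: F is at the end; this adds FOLLOW(F) to itself — nothing new
In P → F E: F is followed by E, add FIRST(E) \ {ε} = { ',', '-', 'e' }
In E → - F e: F is followed by e, add FIRST(e) \ {ε} = { 'e' }
In E → F P e: F is followed by P e, add FIRST(P e) \ {ε} = { ',', '-', 'e' }

Taking the union: FOLLOW(F) = { ',', '-', 'e' }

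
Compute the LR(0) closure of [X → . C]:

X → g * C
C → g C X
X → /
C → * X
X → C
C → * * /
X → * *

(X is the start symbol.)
{ [C → . * * /], [C → . * X], [C → . g C X], [X → . C] }

To compute CLOSURE, for each item [A → α.Bβ] where B is a non-terminal, add [B → .γ] for all productions B → γ; repeat for the newly added items until nothing changes.

Start with: [X → . C]
  [X → . C] has the dot before C: add [C → . g C X], [C → . * X], [C → . * * /]
No further items can be added.

CLOSURE = { [C → . * * /], [C → . * X], [C → . g C X], [X → . C] }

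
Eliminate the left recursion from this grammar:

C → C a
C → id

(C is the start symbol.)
C is directly left-recursive. The standard transformation for
  A → A α₁ | ... | A α_m | β₁ | ... | β_n
is
  A  → β₁ A' | ... | β_n A'
  A' → α₁ A' | ... | α_m A' | ε

C → id becomes C → id C'
C → C a becomes C' → a C'
Add C' → ε

Resulting grammar:
C → id C'
C' → a C'
C' → ε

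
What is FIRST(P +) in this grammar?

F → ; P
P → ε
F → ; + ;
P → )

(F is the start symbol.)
FIRST sets of the non-terminals involved (from the grammar, by fixed-point iteration):
  FIRST(P) = { ')', ε }

To compute FIRST(P +), process the symbols left to right:
Symbol P is a non-terminal. Add FIRST(P) \ {ε} = { ')' }
P is nullable (ε ∈ FIRST(P)), continue to the next symbol.
Symbol + is a terminal. Add '+' and stop.
FIRST(P +) = { ')', '+' }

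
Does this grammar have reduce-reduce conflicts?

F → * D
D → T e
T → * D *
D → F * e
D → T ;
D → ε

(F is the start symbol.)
No reduce-reduce conflicts

Augment with F' → F and build the canonical LR(0) collection (I0 = CLOSURE({[F' → . F]}), then GOTO on every symbol after a dot until no new states appear). It has 13 states:
  I0: { [F → . * D], [F' → . F] }  — shift
  I1: { [D → . F * e], [D → . T ;], [D → . T e], [D → .], [F → * . D], [F → . * D], [T → . * D *] }  — shift, reduce
  I2: { [F' → F .] }  — accept
  I3: { [D → . F * e], [D → . T ;], [D → . T e], [D → .], [F → * . D], [F → . * D], [T → * . D *], [T → . * D *] }  — shift, reduce
  I4: { [F → * D .] }  — reduce
  I5: { [D → F . * e] }  — shift
  I6: { [D → T . ;], [D → T . e] }  — shift
  I7: { [D → T ; .] }  — reduce
  I8: { [D → T e .] }  — reduce
  I9: { [D → F * . e] }  — shift
  I10: { [D → F * e .] }  — reduce
  I11: { [F → * D .], [T → * D . *] }  — shift, reduce
  I12: { [T → * D * .] }  — reduce

No state contains more than one complete item.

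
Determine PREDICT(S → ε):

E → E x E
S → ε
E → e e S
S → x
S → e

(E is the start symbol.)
{ $, 'x' }

PREDICT(S → ε) = (FIRST(RHS) \ {ε}) ∪ (FOLLOW(S) if ε ∈ FIRST(RHS), i.e. RHS ⇒* ε)
The right-hand side is ε (FIRST(ε) = { ε }), so the predict set is FOLLOW(S) = { $, 'x' }
PREDICT(S → ε) = { $, 'x' }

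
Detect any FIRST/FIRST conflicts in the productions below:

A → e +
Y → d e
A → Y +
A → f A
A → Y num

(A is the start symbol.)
A FIRST/FIRST conflict occurs when two productions N → α and N → β for the same non-terminal have FIRST(α) ∩ FIRST(β) ≠ ∅ (with ε ∈ FIRST of a nullable right-hand side, so two nullable alternatives also conflict).

FIRST sets of the non-terminals at (or reachable through a nullable prefix from) the front of some alternative:
  FIRST(Y) = { 'd' }

Productions for A:
  A → e +: FIRST = { 'e' }
  A → Y +: FIRST = { 'd' }
  A → f A: FIRST = { 'f' }
  A → Y num: FIRST = { 'd' }
Y has only one production, so no FIRST/FIRST conflict is possible there.

Conflict for A: A → Y + and A → Y num
  Overlap: { 'd' }

Answer: Yes. A → Y '+' / A → Y num on { 'd' }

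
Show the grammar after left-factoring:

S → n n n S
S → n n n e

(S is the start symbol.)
Left-factoring transforms A → αβ₁ | αβ₂ into A → αA' and A' → β₁ | β₂
(α is the longest common prefix among the alternatives). Repeat until
no nonterminal has two alternatives with a common prefix.

Round 1: S has alternatives sharing prefix 'n n n'. Introduce S': S → n n n S'
  Add: S' → S
  Add: S' → e

No remaining common prefixes — done.

Resulting grammar:
S → n n n S'
S' → S
S' → e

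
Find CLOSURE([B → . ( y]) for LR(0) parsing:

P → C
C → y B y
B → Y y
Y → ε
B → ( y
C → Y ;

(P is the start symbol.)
{ [B → . ( y] }

Start with: [B → . ( y]
The dot precedes the terminal '(', so nothing is added.

CLOSURE = { [B → . ( y] }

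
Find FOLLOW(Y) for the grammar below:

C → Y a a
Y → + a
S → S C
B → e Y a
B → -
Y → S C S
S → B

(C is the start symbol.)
{ 'a' }

To compute FOLLOW(Y), find every occurrence of Y on a right-hand side N → α Y β: add FIRST(β) \ {ε}, and if β is empty or nullable also add FOLLOW(N). Iterate to a fixed point.

In C → Y a a: Y is followed by a a, add FIRST(a a) \ {ε} = { 'a' }
In B → e Y a: Y is followed by a, add FIRST(a) \ {ε} = { 'a' }

Taking the union: FOLLOW(Y) = { 'a' }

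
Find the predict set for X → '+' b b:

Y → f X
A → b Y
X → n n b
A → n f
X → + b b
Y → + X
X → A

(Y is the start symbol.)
{ '+' }

PREDICT(X → '+' b b) = (FIRST(RHS) \ {ε}) ∪ (FOLLOW(X) if ε ∈ FIRST(RHS), i.e. RHS ⇒* ε)
FIRST('+' b b) = { '+' }
ε ∉ FIRST('+' b b), so FOLLOW(X) is not added.
PREDICT(X → '+' b b) = { '+' }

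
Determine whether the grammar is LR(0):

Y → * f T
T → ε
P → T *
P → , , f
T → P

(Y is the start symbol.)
No. Shift-reduce conflict between [T → .] and [P → . , , f]

A grammar is LR(0) if no state in the canonical LR(0) collection has:
  - both a shift item (dot before a terminal) and a complete item (shift-reduce conflict), or
  - two or more complete items (reduce-reduce conflict; the accept item [Y' → Y .] counts as a complete item here).

Augment with Y' → Y and build the canonical LR(0) collection (I0 = CLOSURE({[Y' → . Y]}), then GOTO on every symbol after a dot until no new states appear). It has 10 states:
  I0: { [Y → . * f T], [Y' → . Y] }  — shift
  I1: { [Y → * . f T] }  — shift
  I2: { [Y' → Y .] }  — accept
  I3: { [P → . , , f], [P → . T *], [T → . P], [T → .], [Y → * f . T] }  — shift, reduce
  I4: { [P → , . , f] }  — shift
  I5: { [T → P .] }  — reduce
  I6: { [P → T . *], [Y → * f T .] }  — shift, reduce
  I7: { [P → T * .] }  — reduce
  I8: { [P → , , . f] }  — shift
  I9: { [P → , , f .] }  — reduce

Conflict in state I3:
  Shift-reduce conflict between [T → .] and [P → . , , f]
So the grammar is NOT LR(0).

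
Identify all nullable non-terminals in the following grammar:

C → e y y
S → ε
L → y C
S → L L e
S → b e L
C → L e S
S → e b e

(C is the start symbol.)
A non-terminal is nullable if it can derive ε (the empty string): either it has an ε-production, or it has a production whose right-hand side consists entirely of nullable non-terminals.

ε-productions: S → ε
So S is immediately nullable.
No further non-terminal can be added: every production for the remaining non-terminals contains a terminal or a non-nullable non-terminal.
Nullable = { 'S' }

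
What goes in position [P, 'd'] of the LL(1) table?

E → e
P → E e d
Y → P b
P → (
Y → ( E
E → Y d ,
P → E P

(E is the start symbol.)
Empty (error entry)

To find M[P, 'd'], we find productions for P where 'd' is in the predict set (PREDICT(N → α) = (FIRST(α) \ {ε}) ∪ (FOLLOW(N) if α ⇒* ε)).

Relevant sets:
  FIRST(E) = { '(', 'e' }

P → E e d: PREDICT = { '(', 'e' }
P → (: PREDICT = { '(' }
P → E P: PREDICT = { '(', 'e' }

M[P, 'd'] is empty (no production applies)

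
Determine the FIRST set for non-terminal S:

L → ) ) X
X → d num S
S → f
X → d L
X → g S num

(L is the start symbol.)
From S → f:
  - f is a terminal: add 'f' and stop

Collecting: FIRST(S) = { 'f' }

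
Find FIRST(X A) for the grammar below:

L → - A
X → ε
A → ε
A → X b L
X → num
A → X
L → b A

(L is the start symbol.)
FIRST sets of the non-terminals involved (from the grammar, by fixed-point iteration):
  FIRST(X) = { 'num', ε }
  FIRST(A) = { 'b', 'num', ε }

To compute FIRST(X A), process the symbols left to right:
Symbol X is a non-terminal. Add FIRST(X) \ {ε} = { 'num' }
X is nullable (ε ∈ FIRST(X)), continue to the next symbol.
Symbol A is a non-terminal. Add FIRST(A) \ {ε} = { 'b', 'num' }
A is nullable (ε ∈ FIRST(A)), continue to the next symbol.
All symbols are nullable, so ε is in the result.
FIRST(X A) = { 'b', 'num', ε }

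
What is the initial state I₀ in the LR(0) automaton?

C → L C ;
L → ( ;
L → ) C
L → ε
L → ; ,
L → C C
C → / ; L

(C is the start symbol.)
First, augment the grammar with C' → C
I₀ = CLOSURE({ [C' → . C] }):
  [C' → . C] has the dot before C: add [C → . L C ;], [C → . / ; L]
  [C → . L C ;] has the dot before L: add [L → . ( ;], [L → . ) C], [L → .], [L → . ; ,], [L → . C C]
No further items can be added.

I₀ = { [C → . / ; L], [C → . L C ;], [C' → . C], [L → . ( ;], [L → . ) C], [L → . ; ,], [L → . C C], [L → .] }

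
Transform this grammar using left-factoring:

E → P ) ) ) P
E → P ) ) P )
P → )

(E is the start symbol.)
Left-factoring transforms A → αβ₁ | αβ₂ into A → αA' and A' → β₁ | β₂
(α is the longest common prefix among the alternatives). Repeat until
no nonterminal has two alternatives with a common prefix.

Round 1: E has alternatives sharing prefix 'P ) )'. Introduce E': E → P ) ) E'
  Add: E' → ) P
  Add: E' → P )

No remaining common prefixes — done.

Resulting grammar:
E → P ) ) E'
E' → ) P
E' → P )
P → )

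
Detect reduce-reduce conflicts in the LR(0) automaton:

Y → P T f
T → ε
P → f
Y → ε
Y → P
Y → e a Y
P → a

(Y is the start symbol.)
A reduce-reduce conflict occurs when an LR(0) state has two complete items [A → α .] and [B → β .] — both call for a reduction, and with no lookahead the parser cannot choose between them.

Augment with Y' → Y and build the canonical LR(0) collection (I0 = CLOSURE({[Y' → . Y]}), then GOTO on every symbol after a dot until no new states appear). It has 10 states:
  I0: { [P → . a], [P → . f], [Y → . P T f], [Y → . P], [Y → . e a Y], [Y → .], [Y' → . Y] }  — shift, reduce
  I1: { [T → .], [Y → P . T f], [Y → P .] }  — 2 reduces
  I2: { [Y' → Y .] }  — accept
  I3: { [P → a .] }  — reduce
  I4: { [Y → e . a Y] }  — shift
  I5: { [P → f .] }  — reduce
  I6: { [P → . a], [P → . f], [Y → . P T f], [Y → . P], [Y → . e a Y], [Y → .], [Y → e a . Y] }  — shift, reduce
  I7: { [Y → e a Y .] }  — reduce
  I8: { [Y → P T . f] }  — shift
  I9: { [Y → P T f .] }  — reduce

I1 contains complete items [T → .], [Y → P .] — reduce-reduce conflict.

Answer: Yes — I1: [T → .] vs [Y → P .]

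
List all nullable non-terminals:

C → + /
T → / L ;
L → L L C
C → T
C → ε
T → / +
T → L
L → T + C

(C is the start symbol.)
{ 'C' }

ε-productions: C → ε
So C is immediately nullable.
No further non-terminal can be added: every production for the remaining non-terminals contains a terminal or a non-nullable non-terminal.
Nullable = { 'C' }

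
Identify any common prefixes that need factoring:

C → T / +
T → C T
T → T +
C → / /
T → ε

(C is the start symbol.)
Left-factoring is needed when two productions for the same non-terminal
share a common prefix on the right-hand side.

Productions for C:
  C → T / +
  C → / /
Productions for T:
  T → C T
  T → T +
  T → ε

No common prefixes found.

Answer: No, left-factoring is not needed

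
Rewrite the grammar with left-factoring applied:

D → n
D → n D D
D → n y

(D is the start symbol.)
Left-factoring transforms A → αβ₁ | αβ₂ into A → αA' and A' → β₁ | β₂
(α is the longest common prefix among the alternatives). Repeat until
no nonterminal has two alternatives with a common prefix.

Round 1: D has alternatives sharing prefix 'n'. Introduce D': D → n D'
  Add: D' → ε
  Add: D' → D D
  Add: D' → y

No remaining common prefixes — done.

Resulting grammar:
D → n D'
D' → ε
D' → D D
D' → y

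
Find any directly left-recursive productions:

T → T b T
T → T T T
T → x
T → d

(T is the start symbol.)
Direct left recursion occurs when N → N α for some non-terminal N (the right-hand side begins with the left-hand side itself).

T → T b T: LEFT RECURSIVE (starts with T)
T → T T T: LEFT RECURSIVE (starts with T)
T → x: starts with x
T → d: starts with d

The grammar has direct left recursion on: T.

Answer: Yes, T is left-recursive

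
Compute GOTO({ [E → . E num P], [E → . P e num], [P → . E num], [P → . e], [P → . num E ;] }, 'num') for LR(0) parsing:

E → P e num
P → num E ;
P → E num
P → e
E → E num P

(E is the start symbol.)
GOTO(I, 'num') = CLOSURE({ [A → αX.β] : [A → α.Xβ] ∈ I, X = 'num' })

Items with dot before 'num', with the dot advanced:
  [P → . num E ;] → [P → num . E ;]
Closure of the advanced items:
  [P → num . E ;] has the dot before E: add [E → . P e num], [E → . E num P]
  [E → . P e num] has the dot before P: add [P → . num E ;], [P → . E num], [P → . e]

GOTO = { [E → . E num P], [E → . P e num], [P → . E num], [P → . e], [P → . num E ;], [P → num . E ;] }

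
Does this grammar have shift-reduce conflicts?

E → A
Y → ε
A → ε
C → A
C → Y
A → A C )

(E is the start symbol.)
A shift-reduce conflict occurs when an LR(0) state has both:
  - a complete (reduce) item [A → α .] (dot at the end), and
  - a shift item [B → β . c γ] (dot before a terminal).

Augment with E' → E and build the canonical LR(0) collection (I0 = CLOSURE({[E' → . E]}), then GOTO on every symbol after a dot until no new states appear). It has 7 states:
  I0: { [A → . A C )], [A → .], [E → . A], [E' → . E] }  — reduce
  I1: { [A → . A C )], [A → .], [A → A . C )], [C → . A], [C → . Y], [E → A .], [Y → .] }  — 3 reduces
  I2: { [E' → E .] }  — accept
  I3: { [A → . A C )], [A → .], [A → A . C )], [C → . A], [C → . Y], [C → A .], [Y → .] }  — 3 reduces
  I4: { [A → A C . )] }  — shift
  I5: { [C → Y .] }  — reduce
  I6: { [A → A C ) .] }  — reduce

No state contains both a complete item and a shift item.

Answer: No shift-reduce conflicts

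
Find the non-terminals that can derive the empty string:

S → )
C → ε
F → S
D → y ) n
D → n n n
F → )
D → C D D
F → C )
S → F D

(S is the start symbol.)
{ 'C' }

A non-terminal is nullable if it can derive ε (the empty string): either it has an ε-production, or it has a production whose right-hand side consists entirely of nullable non-terminals.

ε-productions: C → ε
So C is immediately nullable.
No further non-terminal can be added: every production for the remaining non-terminals contains a terminal or a non-nullable non-terminal.
Nullable = { 'C' }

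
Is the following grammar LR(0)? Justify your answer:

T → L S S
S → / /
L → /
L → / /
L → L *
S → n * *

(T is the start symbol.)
Augment with T' → T and build the canonical LR(0) collection (I0 = CLOSURE({[T' → . T]}), then GOTO on every symbol after a dot until no new states appear). It has 13 states:
  I0: { [L → . / /], [L → . /], [L → . L *], [T → . L S S], [T' → . T] }  — shift
  I1: { [L → / . /], [L → / .] }  — shift, reduce
  I2: { [L → L . *], [S → . / /], [S → . n * *], [T → L . S S] }  — shift
  I3: { [T' → T .] }  — accept
  I4: { [L → L * .] }  — reduce
  I5: { [S → / . /] }  — shift
  I6: { [S → . / /], [S → . n * *], [T → L S . S] }  — shift
  I7: { [S → n . * *] }  — shift
  I8: { [S → n * . *] }  — shift
  I9: { [S → n * * .] }  — reduce
  I10: { [T → L S S .] }  — reduce
  I11: { [S → / / .] }  — reduce
  I12: { [L → / / .] }  — reduce

Conflict in state I1:
  Shift-reduce conflict between [L → / .] and [L → / . /]
So the grammar is NOT LR(0).

Answer: No. Shift-reduce conflict between [L → / .] and [L → / . /]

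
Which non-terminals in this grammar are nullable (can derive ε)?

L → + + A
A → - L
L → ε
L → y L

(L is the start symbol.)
{ 'L' }

A non-terminal is nullable if it can derive ε (the empty string): either it has an ε-production, or it has a production whose right-hand side consists entirely of nullable non-terminals.

ε-productions: L → ε
So L is immediately nullable.
No further non-terminal can be added: every production for the remaining non-terminals contains a terminal or a non-nullable non-terminal.
Nullable = { 'L' }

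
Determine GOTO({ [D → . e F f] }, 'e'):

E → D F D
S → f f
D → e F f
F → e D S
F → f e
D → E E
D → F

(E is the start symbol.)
GOTO(I, 'e') = CLOSURE({ [A → αX.β] : [A → α.Xβ] ∈ I, X = 'e' })

Items with dot before 'e', with the dot advanced:
  [D → . e F f] → [D → e . F f]
Closure of the advanced items:
  [D → e . F f] has the dot before F: add [F → . e D S], [F → . f e]

GOTO = { [D → e . F f], [F → . e D S], [F → . f e] }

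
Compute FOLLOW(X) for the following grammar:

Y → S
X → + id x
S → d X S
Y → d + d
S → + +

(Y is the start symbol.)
To compute FOLLOW(X), find every occurrence of X on a right-hand side N → α X β: add FIRST(β) \ {ε}, and if β is empty or nullable also add FOLLOW(N). Iterate to a fixed point.

In S → d X S: X is followed by S, add FIRST(S) \ {ε} = { '+', 'd' }

Taking the union: FOLLOW(X) = { '+', 'd' }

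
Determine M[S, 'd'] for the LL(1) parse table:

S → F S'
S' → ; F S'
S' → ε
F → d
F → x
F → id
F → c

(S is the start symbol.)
To find M[S, 'd'], we find productions for S where 'd' is in the predict set (PREDICT(N → α) = (FIRST(α) \ {ε}) ∪ (FOLLOW(N) if α ⇒* ε)).

Relevant sets:
  FIRST(F) = { 'c', 'd', 'id', 'x' }

S → F S': PREDICT = { 'c', 'd', 'id', 'x' }
  'd' is in predict set, so this production goes in M[S, 'd']

M[S, 'd'] = S → F S'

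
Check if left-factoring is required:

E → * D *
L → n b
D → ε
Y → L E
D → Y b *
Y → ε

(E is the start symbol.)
No, left-factoring is not needed

Left-factoring is needed when two productions for the same non-terminal
share a common prefix on the right-hand side.

Productions for D:
  D → ε
  D → Y b *
Productions for Y:
  Y → L E
  Y → ε

No common prefixes found.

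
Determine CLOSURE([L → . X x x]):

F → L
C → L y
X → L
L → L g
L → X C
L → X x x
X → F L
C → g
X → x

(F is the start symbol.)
To compute CLOSURE, for each item [A → α.Bβ] where B is a non-terminal, add [B → .γ] for all productions B → γ; repeat for the newly added items until nothing changes.

Start with: [L → . X x x]
  [L → . X x x] has the dot before X: add [X → . L], [X → . F L], [X → . x]
  [X → . L] has the dot before L: add [L → . L g], [L → . X C]
  [X → . F L] has the dot before F: add [F → . L]
No further items can be added.

CLOSURE = { [F → . L], [L → . L g], [L → . X C], [L → . X x x], [X → . F L], [X → . L], [X → . x] }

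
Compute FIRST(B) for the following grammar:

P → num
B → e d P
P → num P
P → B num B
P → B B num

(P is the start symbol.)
From B → e d P:
  - e is a terminal: add 'e' and stop

Collecting: FIRST(B) = { 'e' }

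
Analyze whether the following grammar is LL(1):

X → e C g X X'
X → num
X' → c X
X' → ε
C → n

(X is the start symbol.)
No. Predict set conflict for X': { 'c' }

A grammar is LL(1) if for each non-terminal N with multiple productions, the predict sets of those productions are pairwise disjoint, where PREDICT(N → α) = (FIRST(α) \ {ε}) ∪ (FOLLOW(N) if α ⇒* ε).

Relevant sets:
  FOLLOW(X') = { $, 'c' }

For X:
  PREDICT(X → e C g X X') = { 'e' }
  PREDICT(X → num) = { 'num' }
For X':
  PREDICT(X' → c X) = { 'c' }
  PREDICT(X' → ε) = { $, 'c' }
C has a single production, so nothing to check there.

Conflict found: Predict set conflict for X': { 'c' }
The grammar is NOT LL(1).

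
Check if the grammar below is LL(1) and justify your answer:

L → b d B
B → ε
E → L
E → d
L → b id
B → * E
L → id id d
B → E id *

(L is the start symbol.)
A grammar is LL(1) if for each non-terminal N with multiple productions, the predict sets of those productions are pairwise disjoint, where PREDICT(N → α) = (FIRST(α) \ {ε}) ∪ (FOLLOW(N) if α ⇒* ε).

Relevant sets:
  FIRST(E) = { 'b', 'd', 'id' }
  FIRST(L) = { 'b', 'id' }
  FOLLOW(B) = { $, 'id' }

For L:
  PREDICT(L → b d B) = { 'b' }
  PREDICT(L → b id) = { 'b' }
  PREDICT(L → id id d) = { 'id' }
For B:
  PREDICT(B → ε) = { $, 'id' }
  PREDICT(B → '*' E) = { '*' }
  PREDICT(B → E id '*') = { 'b', 'd', 'id' }
For E:
  PREDICT(E → L) = { 'b', 'id' }
  PREDICT(E → d) = { 'd' }

Conflict found: Predict set conflict for L: { 'b' }
The grammar is NOT LL(1).

Answer: No. Predict set conflict for L: { 'b' }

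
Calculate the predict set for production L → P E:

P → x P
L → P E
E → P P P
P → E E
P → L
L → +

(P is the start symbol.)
PREDICT(L → P E) = (FIRST(RHS) \ {ε}) ∪ (FOLLOW(L) if ε ∈ FIRST(RHS), i.e. RHS ⇒* ε)
FIRST(P) = { '+', 'x' }
FIRST(P E) = { '+', 'x' }
ε ∉ FIRST(P E), so FOLLOW(L) is not added.
PREDICT(L → P E) = { '+', 'x' }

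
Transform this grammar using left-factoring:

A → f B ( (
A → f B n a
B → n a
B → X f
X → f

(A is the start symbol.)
Left-factoring transforms A → αβ₁ | αβ₂ into A → αA' and A' → β₁ | β₂
(α is the longest common prefix among the alternatives). Repeat until
no nonterminal has two alternatives with a common prefix.

Round 1: A has alternatives sharing prefix 'f B'. Introduce A': A → f B A'
  Add: A' → ( (
  Add: A' → n a

No remaining common prefixes — done.

Resulting grammar:
A → f B A'
A' → ( (
A' → n a
B → n a
B → X f
X → f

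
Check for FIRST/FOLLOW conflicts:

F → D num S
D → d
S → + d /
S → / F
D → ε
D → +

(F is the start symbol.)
No FIRST/FOLLOW conflicts.

A FIRST/FOLLOW conflict occurs when a non-terminal N has a nullable alternative N → β (β ⇒* ε) and another alternative N → α with FIRST(α) ∩ FOLLOW(N) ≠ ∅: on such a lookahead the parser cannot decide between expanding α and letting N vanish via β.

Nullable non-terminals: D.

D: nullable alternative(s) D → ε; FOLLOW(D) = { 'num' }
  D → d: FIRST \ {ε} = { 'd' } — disjoint from FOLLOW(D)
  D → ε: FIRST \ {ε} = { } — this is the only nullable alternative, skip
  D → +: FIRST \ {ε} = { '+' } — disjoint from FOLLOW(D)

F, S have no nullable alternative, so no FIRST/FOLLOW check is needed there.

No FIRST/FOLLOW conflicts found.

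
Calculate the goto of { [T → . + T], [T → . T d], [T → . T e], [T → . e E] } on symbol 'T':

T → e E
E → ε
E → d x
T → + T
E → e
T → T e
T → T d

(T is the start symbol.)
GOTO(I, 'T') = CLOSURE({ [A → αX.β] : [A → α.Xβ] ∈ I, X = 'T' })

Items with dot before 'T', with the dot advanced:
  [T → . T d] → [T → T . d]
  [T → . T e] → [T → T . e]
Closure adds nothing (no advanced item has the dot before a non-terminal).

GOTO = { [T → T . d], [T → T . e] }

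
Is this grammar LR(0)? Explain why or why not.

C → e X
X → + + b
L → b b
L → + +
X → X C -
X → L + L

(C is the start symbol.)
Augment with C' → C and build the canonical LR(0) collection (I0 = CLOSURE({[C' → . C]}), then GOTO on every symbol after a dot until no new states appear). It has 16 states:
  I0: { [C → . e X], [C' → . C] }  — shift
  I1: { [C' → C .] }  — accept
  I2: { [C → e . X], [L → . + +], [L → . b b], [X → . + + b], [X → . L + L], [X → . X C -] }  — shift
  I3: { [L → + . +], [X → + . + b] }  — shift
  I4: { [X → L . + L] }  — shift
  I5: { [C → . e X], [C → e X .], [X → X . C -] }  — shift, reduce
  I6: { [L → b . b] }  — shift
  I7: { [L → b b .] }  — reduce
  I8: { [X → X C . -] }  — shift
  I9: { [X → X C - .] }  — reduce
  I10: { [L → . + +], [L → . b b], [X → L + . L] }  — shift
  I11: { [L → + . +] }  — shift
  I12: { [X → L + L .] }  — reduce
  I13: { [L → + + .] }  — reduce
  I14: { [L → + + .], [X → + + . b] }  — shift, reduce
  I15: { [X → + + b .] }  — reduce

Conflict in state I5:
  Shift-reduce conflict between [C → e X .] and [C → . e X]
So the grammar is NOT LR(0).

Answer: No. Shift-reduce conflict between [C → e X .] and [C → . e X]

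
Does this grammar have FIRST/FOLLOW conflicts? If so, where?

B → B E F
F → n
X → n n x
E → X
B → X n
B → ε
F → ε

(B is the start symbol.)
Nullable non-terminals: B, F.
FIRST sets used below: FIRST(B) = { 'n', ε }, FIRST(E) = { 'n' }, FIRST(X) = { 'n' }

B: nullable alternative(s) B → ε; FOLLOW(B) = { $, 'n' }
  B → B E F: FIRST \ {ε} = { 'n' } — overlaps FOLLOW(B) on { 'n' }: CONFLICT
  B → X n: FIRST \ {ε} = { 'n' } — overlaps FOLLOW(B) on { 'n' }: CONFLICT
  B → ε: FIRST \ {ε} = { } — this is the only nullable alternative, skip

F: nullable alternative(s) F → ε; FOLLOW(F) = { $, 'n' }
  F → n: FIRST \ {ε} = { 'n' } — overlaps FOLLOW(F) on { 'n' }: CONFLICT
  F → ε: FIRST \ {ε} = { } — this is the only nullable alternative, skip

E, X have no nullable alternative, so no FIRST/FOLLOW check is needed there.

So the grammar has 3 FIRST/FOLLOW conflicts (marked CONFLICT above).

Answer: Yes. B → B E F with FOLLOW(B) on { 'n' }; B → X n with FOLLOW(B) on { 'n' }; F → n with FOLLOW(F) on { 'n' }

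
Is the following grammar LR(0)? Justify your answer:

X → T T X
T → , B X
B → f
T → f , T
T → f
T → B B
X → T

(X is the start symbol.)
No. Shift-reduce conflict between [X → T .] and [B → . f]

Augment with X' → X and build the canonical LR(0) collection (I0 = CLOSURE({[X' → . X]}), then GOTO on every symbol after a dot until no new states appear). It has 14 states:
  I0: { [B → . f], [T → . , B X], [T → . B B], [T → . f , T], [T → . f], [X → . T T X], [X → . T], [X' → . X] }  — shift
  I1: { [B → . f], [T → , . B X] }  — shift
  I2: { [B → . f], [T → B . B] }  — shift
  I3: { [B → . f], [T → . , B X], [T → . B B], [T → . f , T], [T → . f], [X → T . T X], [X → T .] }  — shift, reduce
  I4: { [X' → X .] }  — accept
  I5: { [B → f .], [T → f . , T], [T → f .] }  — shift, 2 reduces
  I6: { [B → . f], [T → . , B X], [T → . B B], [T → . f , T], [T → . f], [T → f , . T] }  — shift
  I7: { [T → f , T .] }  — reduce
  I8: { [B → . f], [T → . , B X], [T → . B B], [T → . f , T], [T → . f], [X → . T T X], [X → . T], [X → T T . X] }  — shift
  I9: { [X → T T X .] }  — reduce
  I10: { [T → B B .] }  — reduce
  I11: { [B → f .] }  — reduce
  I12: { [B → . f], [T → , B . X], [T → . , B X], [T → . B B], [T → . f , T], [T → . f], [X → . T T X], [X → . T] }  — shift
  I13: { [T → , B X .] }  — reduce

Conflict in state I3:
  Shift-reduce conflict between [X → T .] and [B → . f]
So the grammar is NOT LR(0).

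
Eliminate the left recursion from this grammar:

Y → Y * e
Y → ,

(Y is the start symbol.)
Y is directly left-recursive. The standard transformation for
  A → A α₁ | ... | A α_m | β₁ | ... | β_n
is
  A  → β₁ A' | ... | β_n A'
  A' → α₁ A' | ... | α_m A' | ε

Y → , becomes Y → , Y'
Y → Y * e becomes Y' → * e Y'
Add Y' → ε

Resulting grammar:
Y → , Y'
Y' → * e Y'
Y' → ε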